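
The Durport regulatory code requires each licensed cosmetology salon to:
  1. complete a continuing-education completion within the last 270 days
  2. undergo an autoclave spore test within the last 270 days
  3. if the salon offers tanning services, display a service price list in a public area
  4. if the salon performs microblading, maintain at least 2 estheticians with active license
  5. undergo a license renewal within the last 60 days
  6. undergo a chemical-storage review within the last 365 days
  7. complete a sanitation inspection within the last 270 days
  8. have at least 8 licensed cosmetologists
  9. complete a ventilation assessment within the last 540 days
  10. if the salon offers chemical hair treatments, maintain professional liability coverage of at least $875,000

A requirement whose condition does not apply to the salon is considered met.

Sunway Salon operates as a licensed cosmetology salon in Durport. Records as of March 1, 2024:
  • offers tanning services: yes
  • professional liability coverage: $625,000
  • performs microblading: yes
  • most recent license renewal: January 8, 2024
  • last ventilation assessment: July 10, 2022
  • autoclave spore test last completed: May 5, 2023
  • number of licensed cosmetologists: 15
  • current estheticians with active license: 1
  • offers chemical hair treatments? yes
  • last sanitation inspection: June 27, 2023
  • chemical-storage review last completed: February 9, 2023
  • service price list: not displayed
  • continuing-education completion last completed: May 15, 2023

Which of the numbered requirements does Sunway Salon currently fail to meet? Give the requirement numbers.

1, 2, 3, 4, 6, 9, 10

1. continuing-education completion 291 days ago vs limit 270 → not met
2. autoclave spore test 301 days ago vs limit 270 → not met
3. condition 'offers tanning services' holds; service price list absent → not met
4. condition 'performs microblading' holds; estheticians with active license 1 < 2 → not met
5. license renewal 53 days ago vs limit 60 → met
6. chemical-storage review 386 days ago vs limit 365 → not met
7. sanitation inspection 248 days ago vs limit 270 → met
8. licensed cosmetologists 15 ≥ 8 → met
9. ventilation assessment 600 days ago vs limit 540 → not met
10. condition 'offers chemical hair treatments' holds; professional liability coverage $625,000 < $875,000 → not met
Not met: 1, 2, 3, 4, 6, 9, 10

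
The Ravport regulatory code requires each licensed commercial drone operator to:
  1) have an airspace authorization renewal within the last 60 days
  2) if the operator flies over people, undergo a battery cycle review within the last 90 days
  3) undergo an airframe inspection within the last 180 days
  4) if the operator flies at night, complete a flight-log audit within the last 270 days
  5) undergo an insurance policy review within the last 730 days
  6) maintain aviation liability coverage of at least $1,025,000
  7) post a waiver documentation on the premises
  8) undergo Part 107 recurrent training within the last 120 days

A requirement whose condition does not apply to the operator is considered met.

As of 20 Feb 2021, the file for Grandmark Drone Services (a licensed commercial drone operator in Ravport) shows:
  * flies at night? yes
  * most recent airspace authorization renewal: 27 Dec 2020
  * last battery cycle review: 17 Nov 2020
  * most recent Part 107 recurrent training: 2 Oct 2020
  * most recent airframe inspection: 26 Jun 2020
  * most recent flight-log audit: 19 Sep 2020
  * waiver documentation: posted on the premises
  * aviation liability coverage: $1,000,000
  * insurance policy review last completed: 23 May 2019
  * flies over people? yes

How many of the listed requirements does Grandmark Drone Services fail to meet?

1. airspace authorization renewal 55 days ago vs limit 60 → met
2. condition 'flies over people' holds; battery cycle review 95 days ago vs limit 90 → not met
3. airframe inspection 239 days ago vs limit 180 → not met
4. condition 'flies at night' holds; flight-log audit 154 days ago vs limit 270 → met
5. insurance policy review 639 days ago vs limit 730 → met
6. aviation liability coverage $1,000,000 < $1,025,000 → not met
7. waiver documentation present → met
8. Part 107 recurrent training 141 days ago vs limit 120 → not met
Not met: 4 of 8

4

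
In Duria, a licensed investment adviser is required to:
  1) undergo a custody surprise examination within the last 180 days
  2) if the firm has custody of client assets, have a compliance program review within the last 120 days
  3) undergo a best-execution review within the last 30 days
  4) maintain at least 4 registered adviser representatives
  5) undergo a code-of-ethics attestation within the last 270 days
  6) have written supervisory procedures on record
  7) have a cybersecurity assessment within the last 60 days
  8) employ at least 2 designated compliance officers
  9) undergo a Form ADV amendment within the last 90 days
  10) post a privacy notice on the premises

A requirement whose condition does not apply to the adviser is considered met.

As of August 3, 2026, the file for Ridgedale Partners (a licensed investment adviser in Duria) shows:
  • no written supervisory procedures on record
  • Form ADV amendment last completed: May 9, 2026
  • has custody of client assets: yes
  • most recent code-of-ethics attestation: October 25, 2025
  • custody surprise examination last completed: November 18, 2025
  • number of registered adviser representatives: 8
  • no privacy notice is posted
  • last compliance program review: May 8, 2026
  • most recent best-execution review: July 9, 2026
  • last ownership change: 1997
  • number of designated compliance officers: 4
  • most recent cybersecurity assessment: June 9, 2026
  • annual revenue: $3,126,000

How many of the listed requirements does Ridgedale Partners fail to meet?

4

1. custody surprise examination 258 days ago vs limit 180 → not met
2. condition 'has custody of client assets' holds; compliance program review 87 days ago vs limit 120 → met
3. best-execution review 25 days ago vs limit 30 → met
4. registered adviser representatives 8 ≥ 4 → met
5. code-of-ethics attestation 282 days ago vs limit 270 → not met
6. written supervisory procedures absent → not met
7. cybersecurity assessment 55 days ago vs limit 60 → met
8. designated compliance officers 4 ≥ 2 → met
9. Form ADV amendment 86 days ago vs limit 90 → met
10. privacy notice absent → not met
Not met: 4 of 10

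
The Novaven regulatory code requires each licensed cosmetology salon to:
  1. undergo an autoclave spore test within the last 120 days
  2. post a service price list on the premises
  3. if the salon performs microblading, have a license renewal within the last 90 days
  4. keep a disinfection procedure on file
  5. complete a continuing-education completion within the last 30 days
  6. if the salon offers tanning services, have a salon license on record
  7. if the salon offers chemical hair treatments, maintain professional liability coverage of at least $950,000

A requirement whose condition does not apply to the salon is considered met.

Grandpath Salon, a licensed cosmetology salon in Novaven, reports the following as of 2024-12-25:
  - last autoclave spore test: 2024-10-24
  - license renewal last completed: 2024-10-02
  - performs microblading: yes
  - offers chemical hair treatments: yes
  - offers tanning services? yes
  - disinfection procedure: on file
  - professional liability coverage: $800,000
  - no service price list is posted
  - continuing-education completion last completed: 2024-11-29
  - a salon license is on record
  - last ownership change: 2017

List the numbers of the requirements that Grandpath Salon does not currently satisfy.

2, 7

1. autoclave spore test 62 days ago vs limit 120 → met
2. service price list absent → not met
3. condition 'performs microblading' holds; license renewal 84 days ago vs limit 90 → met
4. disinfection procedure present → met
5. continuing-education completion 26 days ago vs limit 30 → met
6. condition 'offers tanning services' holds; salon license present → met
7. condition 'offers chemical hair treatments' holds; professional liability coverage $800,000 < $950,000 → not met
Not met: 2, 7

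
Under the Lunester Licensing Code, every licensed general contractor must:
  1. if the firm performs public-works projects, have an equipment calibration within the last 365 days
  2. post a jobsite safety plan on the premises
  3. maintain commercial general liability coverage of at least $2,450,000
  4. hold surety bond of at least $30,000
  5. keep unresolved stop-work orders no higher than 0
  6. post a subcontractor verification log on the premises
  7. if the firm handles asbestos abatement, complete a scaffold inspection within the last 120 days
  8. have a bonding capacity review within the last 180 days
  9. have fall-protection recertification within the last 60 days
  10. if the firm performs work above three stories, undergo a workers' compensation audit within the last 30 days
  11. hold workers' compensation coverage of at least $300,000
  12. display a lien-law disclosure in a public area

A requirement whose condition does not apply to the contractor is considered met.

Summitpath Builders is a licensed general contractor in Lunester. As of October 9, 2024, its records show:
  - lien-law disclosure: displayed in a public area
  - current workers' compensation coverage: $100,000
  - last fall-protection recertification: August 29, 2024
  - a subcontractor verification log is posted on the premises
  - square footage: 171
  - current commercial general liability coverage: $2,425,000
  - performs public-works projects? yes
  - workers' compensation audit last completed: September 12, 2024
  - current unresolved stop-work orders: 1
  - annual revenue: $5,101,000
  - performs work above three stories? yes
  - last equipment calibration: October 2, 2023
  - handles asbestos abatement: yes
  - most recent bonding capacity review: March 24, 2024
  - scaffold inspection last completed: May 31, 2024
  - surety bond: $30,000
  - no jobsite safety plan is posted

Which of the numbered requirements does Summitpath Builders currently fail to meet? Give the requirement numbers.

1, 2, 3, 5, 7, 8, 11

1. condition 'performs public-works projects' holds; equipment calibration 373 days ago vs limit 365 → not met
2. jobsite safety plan absent → not met
3. commercial general liability coverage $2,425,000 < $2,450,000 → not met
4. surety bond $30,000 ≥ $30,000 → met
5. unresolved stop-work orders 1 > 0 → not met
6. subcontractor verification log present → met
7. condition 'handles asbestos abatement' holds; scaffold inspection 131 days ago vs limit 120 → not met
8. bonding capacity review 199 days ago vs limit 180 → not met
9. fall-protection recertification 41 days ago vs limit 60 → met
10. condition 'performs work above three stories' holds; workers' compensation audit 27 days ago vs limit 30 → met
11. workers' compensation coverage $100,000 < $300,000 → not met
12. lien-law disclosure present → met
Not met: 1, 2, 3, 5, 7, 8, 11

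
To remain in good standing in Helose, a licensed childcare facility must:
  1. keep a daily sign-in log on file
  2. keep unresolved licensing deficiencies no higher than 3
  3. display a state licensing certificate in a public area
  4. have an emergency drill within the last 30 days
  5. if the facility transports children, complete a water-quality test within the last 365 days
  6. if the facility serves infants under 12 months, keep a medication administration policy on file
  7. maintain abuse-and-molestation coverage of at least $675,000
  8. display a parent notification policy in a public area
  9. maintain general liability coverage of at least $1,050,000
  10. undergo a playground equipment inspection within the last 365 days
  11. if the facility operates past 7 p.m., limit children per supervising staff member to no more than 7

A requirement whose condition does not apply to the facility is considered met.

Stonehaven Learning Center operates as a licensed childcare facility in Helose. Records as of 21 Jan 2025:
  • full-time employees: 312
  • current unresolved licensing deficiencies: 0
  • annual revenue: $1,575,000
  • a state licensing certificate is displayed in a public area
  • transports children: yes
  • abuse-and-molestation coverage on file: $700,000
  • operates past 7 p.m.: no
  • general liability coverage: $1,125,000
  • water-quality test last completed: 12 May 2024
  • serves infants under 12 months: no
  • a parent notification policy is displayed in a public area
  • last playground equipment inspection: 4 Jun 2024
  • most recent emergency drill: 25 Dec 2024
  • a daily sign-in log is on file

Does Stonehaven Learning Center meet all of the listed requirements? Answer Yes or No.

1. daily sign-in log present → met
2. unresolved licensing deficiencies 0 ≤ 3 → met
3. state licensing certificate present → met
4. emergency drill 27 days ago vs limit 30 → met
5. condition 'transports children' holds; water-quality test 254 days ago vs limit 365 → met
6. condition 'serves infants under 12 months' does not hold → requirement n/a → met
7. abuse-and-molestation coverage $700,000 ≥ $675,000 → met
8. parent notification policy present → met
9. general liability coverage $1,125,000 ≥ $1,050,000 → met
10. playground equipment inspection 231 days ago vs limit 365 → met
11. condition 'operates past 7 p.m.' does not hold → requirement n/a → met
All met.

Yes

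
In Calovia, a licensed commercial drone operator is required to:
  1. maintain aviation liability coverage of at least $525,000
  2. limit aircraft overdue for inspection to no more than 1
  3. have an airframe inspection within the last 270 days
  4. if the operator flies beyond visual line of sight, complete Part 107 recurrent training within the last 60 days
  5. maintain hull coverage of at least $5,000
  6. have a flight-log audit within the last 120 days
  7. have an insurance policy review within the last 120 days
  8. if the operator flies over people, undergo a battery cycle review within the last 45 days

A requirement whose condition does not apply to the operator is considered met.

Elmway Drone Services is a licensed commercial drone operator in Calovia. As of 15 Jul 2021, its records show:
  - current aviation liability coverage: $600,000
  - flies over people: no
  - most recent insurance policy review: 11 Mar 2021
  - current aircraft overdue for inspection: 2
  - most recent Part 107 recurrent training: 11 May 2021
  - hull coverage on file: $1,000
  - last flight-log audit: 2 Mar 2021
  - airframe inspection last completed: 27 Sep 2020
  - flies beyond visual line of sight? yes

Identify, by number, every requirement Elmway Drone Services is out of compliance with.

2, 3, 4, 5, 6, 7

1. aviation liability coverage $600,000 ≥ $525,000 → met
2. aircraft overdue for inspection 2 > 1 → not met
3. airframe inspection 291 days ago vs limit 270 → not met
4. condition 'flies beyond visual line of sight' holds; Part 107 recurrent training 65 days ago vs limit 60 → not met
5. hull coverage $1,000 < $5,000 → not met
6. flight-log audit 135 days ago vs limit 120 → not met
7. insurance policy review 126 days ago vs limit 120 → not met
8. condition 'flies over people' does not hold → requirement n/a → met
Not met: 2, 3, 4, 5, 6, 7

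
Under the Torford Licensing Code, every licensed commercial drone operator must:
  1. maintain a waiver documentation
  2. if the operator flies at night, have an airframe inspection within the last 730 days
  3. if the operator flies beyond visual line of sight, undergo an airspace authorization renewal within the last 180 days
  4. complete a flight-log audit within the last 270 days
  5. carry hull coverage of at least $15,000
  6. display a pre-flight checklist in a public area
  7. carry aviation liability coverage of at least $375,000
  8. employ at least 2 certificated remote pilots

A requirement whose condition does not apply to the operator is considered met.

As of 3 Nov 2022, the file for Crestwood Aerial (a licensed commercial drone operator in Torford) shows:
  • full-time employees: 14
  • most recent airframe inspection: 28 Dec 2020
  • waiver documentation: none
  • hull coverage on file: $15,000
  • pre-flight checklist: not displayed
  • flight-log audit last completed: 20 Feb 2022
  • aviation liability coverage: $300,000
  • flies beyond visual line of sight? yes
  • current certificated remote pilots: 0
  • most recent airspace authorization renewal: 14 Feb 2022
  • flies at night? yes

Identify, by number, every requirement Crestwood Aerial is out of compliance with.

1. waiver documentation absent → not met
2. condition 'flies at night' holds; airframe inspection 675 days ago vs limit 730 → met
3. condition 'flies beyond visual line of sight' holds; airspace authorization renewal 262 days ago vs limit 180 → not met
4. flight-log audit 256 days ago vs limit 270 → met
5. hull coverage $15,000 ≥ $15,000 → met
6. pre-flight checklist absent → not met
7. aviation liability coverage $300,000 < $375,000 → not met
8. certificated remote pilots 0 < 2 → not met
Not met: 1, 3, 6, 7, 8

1, 3, 6, 7, 8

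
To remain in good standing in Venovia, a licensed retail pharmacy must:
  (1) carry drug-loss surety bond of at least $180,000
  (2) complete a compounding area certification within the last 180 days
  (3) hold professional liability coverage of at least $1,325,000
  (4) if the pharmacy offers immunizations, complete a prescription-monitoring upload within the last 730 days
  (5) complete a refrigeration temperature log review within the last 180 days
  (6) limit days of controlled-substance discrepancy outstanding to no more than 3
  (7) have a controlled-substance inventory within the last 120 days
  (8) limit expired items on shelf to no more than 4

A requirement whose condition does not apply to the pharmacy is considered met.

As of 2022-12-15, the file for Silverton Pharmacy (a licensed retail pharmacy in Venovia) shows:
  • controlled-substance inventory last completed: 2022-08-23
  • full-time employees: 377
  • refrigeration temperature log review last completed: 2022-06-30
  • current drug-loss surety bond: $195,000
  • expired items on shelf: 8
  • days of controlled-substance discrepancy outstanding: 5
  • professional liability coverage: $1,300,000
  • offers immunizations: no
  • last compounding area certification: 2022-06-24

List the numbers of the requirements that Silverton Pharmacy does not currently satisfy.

3, 6, 8

1. drug-loss surety bond $195,000 ≥ $180,000 → met
2. compounding area certification 174 days ago vs limit 180 → met
3. professional liability coverage $1,300,000 < $1,325,000 → not met
4. condition 'offers immunizations' does not hold → requirement n/a → met
5. refrigeration temperature log review 168 days ago vs limit 180 → met
6. days of controlled-substance discrepancy outstanding 5 > 3 → not met
7. controlled-substance inventory 114 days ago vs limit 120 → met
8. expired items on shelf 8 > 4 → not met
Not met: 3, 6, 8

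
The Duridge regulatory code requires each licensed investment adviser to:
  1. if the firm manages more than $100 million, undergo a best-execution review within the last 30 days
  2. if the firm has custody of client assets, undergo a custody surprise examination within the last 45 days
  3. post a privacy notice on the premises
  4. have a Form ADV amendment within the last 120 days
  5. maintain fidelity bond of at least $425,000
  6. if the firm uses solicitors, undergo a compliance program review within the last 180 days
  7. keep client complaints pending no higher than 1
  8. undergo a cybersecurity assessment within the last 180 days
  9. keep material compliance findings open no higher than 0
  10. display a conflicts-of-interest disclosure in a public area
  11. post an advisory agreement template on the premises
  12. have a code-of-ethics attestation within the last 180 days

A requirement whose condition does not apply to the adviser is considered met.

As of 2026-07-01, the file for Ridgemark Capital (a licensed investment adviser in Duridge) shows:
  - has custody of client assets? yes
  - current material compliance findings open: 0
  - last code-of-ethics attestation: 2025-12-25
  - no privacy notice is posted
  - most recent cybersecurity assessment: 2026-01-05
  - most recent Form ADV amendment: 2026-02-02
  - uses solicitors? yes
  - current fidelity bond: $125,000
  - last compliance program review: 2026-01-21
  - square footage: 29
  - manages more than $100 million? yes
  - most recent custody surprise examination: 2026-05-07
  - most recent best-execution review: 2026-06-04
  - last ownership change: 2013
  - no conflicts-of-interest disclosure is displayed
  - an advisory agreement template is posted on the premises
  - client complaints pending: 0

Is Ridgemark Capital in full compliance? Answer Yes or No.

1. condition 'manages more than $100 million' holds; best-execution review 27 days ago vs limit 30 → met
2. condition 'has custody of client assets' holds; custody surprise examination 55 days ago vs limit 45 → not met
3. privacy notice absent → not met
4. Form ADV amendment 149 days ago vs limit 120 → not met
5. fidelity bond $125,000 < $425,000 → not met
6. condition 'uses solicitors' holds; compliance program review 161 days ago vs limit 180 → met
7. client complaints pending 0 ≤ 1 → met
8. cybersecurity assessment 177 days ago vs limit 180 → met
9. material compliance findings open 0 ≤ 0 → met
10. conflicts-of-interest disclosure absent → not met
11. advisory agreement template present → met
12. code-of-ethics attestation 188 days ago vs limit 180 → not met
Not met: 2, 3, 4, 5, 10, 12

No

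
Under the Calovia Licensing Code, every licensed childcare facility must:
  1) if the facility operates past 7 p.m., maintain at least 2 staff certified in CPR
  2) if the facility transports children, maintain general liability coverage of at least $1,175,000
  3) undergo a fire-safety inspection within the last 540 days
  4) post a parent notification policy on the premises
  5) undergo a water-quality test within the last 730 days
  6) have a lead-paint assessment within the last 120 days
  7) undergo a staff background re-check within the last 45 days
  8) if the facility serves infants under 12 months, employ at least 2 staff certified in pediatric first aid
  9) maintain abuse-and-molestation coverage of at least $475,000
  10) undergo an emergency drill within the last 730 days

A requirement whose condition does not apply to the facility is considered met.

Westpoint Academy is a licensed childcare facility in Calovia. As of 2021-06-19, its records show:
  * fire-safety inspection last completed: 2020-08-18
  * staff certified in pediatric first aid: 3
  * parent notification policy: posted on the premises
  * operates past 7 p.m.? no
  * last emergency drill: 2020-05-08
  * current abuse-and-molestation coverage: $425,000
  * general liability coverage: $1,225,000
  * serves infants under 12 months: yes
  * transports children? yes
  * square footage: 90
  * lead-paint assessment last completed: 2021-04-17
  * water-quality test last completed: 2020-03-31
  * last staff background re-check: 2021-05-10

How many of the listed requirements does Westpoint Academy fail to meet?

1. condition 'operates past 7 p.m.' does not hold → requirement n/a → met
2. condition 'transports children' holds; general liability coverage $1,225,000 ≥ $1,175,000 → met
3. fire-safety inspection 305 days ago vs limit 540 → met
4. parent notification policy present → met
5. water-quality test 445 days ago vs limit 730 → met
6. lead-paint assessment 63 days ago vs limit 120 → met
7. staff background re-check 40 days ago vs limit 45 → met
8. condition 'serves infants under 12 months' holds; staff certified in pediatric first aid 3 ≥ 2 → met
9. abuse-and-molestation coverage $425,000 < $475,000 → not met
10. emergency drill 407 days ago vs limit 730 → met
Not met: 1 of 10

1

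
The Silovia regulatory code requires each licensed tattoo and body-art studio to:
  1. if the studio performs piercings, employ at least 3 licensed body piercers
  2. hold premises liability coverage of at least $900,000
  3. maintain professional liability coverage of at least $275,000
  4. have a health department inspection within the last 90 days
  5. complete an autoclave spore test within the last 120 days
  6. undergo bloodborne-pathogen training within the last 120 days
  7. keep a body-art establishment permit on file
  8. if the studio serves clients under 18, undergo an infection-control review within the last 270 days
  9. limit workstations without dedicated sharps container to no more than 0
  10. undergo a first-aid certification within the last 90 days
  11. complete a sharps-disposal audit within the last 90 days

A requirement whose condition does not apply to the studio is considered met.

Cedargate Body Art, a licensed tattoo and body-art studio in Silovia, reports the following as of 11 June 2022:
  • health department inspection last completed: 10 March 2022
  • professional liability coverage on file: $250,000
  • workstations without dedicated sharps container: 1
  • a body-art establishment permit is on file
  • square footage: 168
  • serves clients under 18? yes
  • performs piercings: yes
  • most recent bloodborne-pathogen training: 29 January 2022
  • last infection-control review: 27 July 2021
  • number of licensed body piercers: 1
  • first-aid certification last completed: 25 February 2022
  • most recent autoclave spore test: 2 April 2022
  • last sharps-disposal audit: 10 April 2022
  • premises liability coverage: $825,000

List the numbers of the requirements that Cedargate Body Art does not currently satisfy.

1, 2, 3, 4, 6, 8, 9, 10

1. condition 'performs piercings' holds; licensed body piercers 1 < 3 → not met
2. premises liability coverage $825,000 < $900,000 → not met
3. professional liability coverage $250,000 < $275,000 → not met
4. health department inspection 93 days ago vs limit 90 → not met
5. autoclave spore test 70 days ago vs limit 120 → met
6. bloodborne-pathogen training 133 days ago vs limit 120 → not met
7. body-art establishment permit present → met
8. condition 'serves clients under 18' holds; infection-control review 319 days ago vs limit 270 → not met
9. workstations without dedicated sharps container 1 > 0 → not met
10. first-aid certification 106 days ago vs limit 90 → not met
11. sharps-disposal audit 62 days ago vs limit 90 → met
Not met: 1, 2, 3, 4, 6, 8, 9, 10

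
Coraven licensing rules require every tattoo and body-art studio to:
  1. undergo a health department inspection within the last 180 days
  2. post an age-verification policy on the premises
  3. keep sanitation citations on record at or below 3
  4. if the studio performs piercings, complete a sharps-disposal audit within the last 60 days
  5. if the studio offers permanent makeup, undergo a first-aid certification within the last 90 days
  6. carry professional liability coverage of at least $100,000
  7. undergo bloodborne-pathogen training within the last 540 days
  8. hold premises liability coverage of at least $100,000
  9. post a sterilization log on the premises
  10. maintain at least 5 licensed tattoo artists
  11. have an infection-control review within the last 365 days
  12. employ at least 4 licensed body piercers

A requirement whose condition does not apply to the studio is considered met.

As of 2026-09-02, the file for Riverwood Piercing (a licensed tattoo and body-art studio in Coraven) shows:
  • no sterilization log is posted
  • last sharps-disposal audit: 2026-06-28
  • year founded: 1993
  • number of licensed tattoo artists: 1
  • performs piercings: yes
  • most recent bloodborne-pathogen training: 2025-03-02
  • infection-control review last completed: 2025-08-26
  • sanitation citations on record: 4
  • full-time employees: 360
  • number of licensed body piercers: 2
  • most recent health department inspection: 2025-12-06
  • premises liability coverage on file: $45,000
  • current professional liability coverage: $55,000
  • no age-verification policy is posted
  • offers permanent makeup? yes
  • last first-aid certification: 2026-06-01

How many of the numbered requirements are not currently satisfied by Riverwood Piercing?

12

1. health department inspection 270 days ago vs limit 180 → not met
2. age-verification policy absent → not met
3. sanitation citations on record 4 > 3 → not met
4. condition 'performs piercings' holds; sharps-disposal audit 66 days ago vs limit 60 → not met
5. condition 'offers permanent makeup' holds; first-aid certification 93 days ago vs limit 90 → not met
6. professional liability coverage $55,000 < $100,000 → not met
7. bloodborne-pathogen training 549 days ago vs limit 540 → not met
8. premises liability coverage $45,000 < $100,000 → not met
9. sterilization log absent → not met
10. licensed tattoo artists 1 < 5 → not met
11. infection-control review 372 days ago vs limit 365 → not met
12. licensed body piercers 2 < 4 → not met
Not met: 12 of 12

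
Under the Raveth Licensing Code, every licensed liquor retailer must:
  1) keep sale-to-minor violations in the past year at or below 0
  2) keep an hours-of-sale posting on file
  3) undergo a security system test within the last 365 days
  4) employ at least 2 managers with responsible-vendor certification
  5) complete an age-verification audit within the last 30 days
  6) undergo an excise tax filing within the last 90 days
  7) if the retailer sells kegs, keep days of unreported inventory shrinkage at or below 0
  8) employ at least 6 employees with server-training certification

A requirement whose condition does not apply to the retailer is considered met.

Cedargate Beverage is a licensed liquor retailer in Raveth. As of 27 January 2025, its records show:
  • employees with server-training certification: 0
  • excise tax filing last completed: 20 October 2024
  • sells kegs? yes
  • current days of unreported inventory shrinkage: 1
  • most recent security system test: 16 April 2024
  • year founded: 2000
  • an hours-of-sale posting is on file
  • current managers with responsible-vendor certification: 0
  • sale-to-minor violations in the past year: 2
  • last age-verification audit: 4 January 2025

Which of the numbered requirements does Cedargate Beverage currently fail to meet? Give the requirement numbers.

1, 4, 6, 7, 8

1. sale-to-minor violations in the past year 2 > 0 → not met
2. hours-of-sale posting present → met
3. security system test 286 days ago vs limit 365 → met
4. managers with responsible-vendor certification 0 < 2 → not met
5. age-verification audit 23 days ago vs limit 30 → met
6. excise tax filing 99 days ago vs limit 90 → not met
7. condition 'sells kegs' holds; days of unreported inventory shrinkage 1 > 0 → not met
8. employees with server-training certification 0 < 6 → not met
Not met: 1, 4, 6, 7, 8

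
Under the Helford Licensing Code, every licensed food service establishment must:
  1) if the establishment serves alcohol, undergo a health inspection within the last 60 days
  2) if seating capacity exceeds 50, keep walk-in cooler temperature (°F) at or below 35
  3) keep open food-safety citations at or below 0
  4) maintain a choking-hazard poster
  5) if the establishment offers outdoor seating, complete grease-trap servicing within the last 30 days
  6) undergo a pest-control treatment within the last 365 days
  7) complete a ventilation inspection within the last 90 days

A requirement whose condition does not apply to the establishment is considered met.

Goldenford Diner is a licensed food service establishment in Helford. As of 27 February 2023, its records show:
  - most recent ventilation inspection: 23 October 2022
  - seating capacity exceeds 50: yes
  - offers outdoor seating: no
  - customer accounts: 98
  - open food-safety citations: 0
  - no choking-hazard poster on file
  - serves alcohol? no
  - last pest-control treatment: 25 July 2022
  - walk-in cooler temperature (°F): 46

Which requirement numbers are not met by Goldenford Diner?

1. condition 'serves alcohol' does not hold → requirement n/a → met
2. condition 'seating capacity exceeds 50' holds; walk-in cooler temperature (°F) 46 > 35 → not met
3. open food-safety citations 0 ≤ 0 → met
4. choking-hazard poster absent → not met
5. condition 'offers outdoor seating' does not hold → requirement n/a → met
6. pest-control treatment 217 days ago vs limit 365 → met
7. ventilation inspection 127 days ago vs limit 90 → not met
Not met: 2, 4, 7

2, 4, 7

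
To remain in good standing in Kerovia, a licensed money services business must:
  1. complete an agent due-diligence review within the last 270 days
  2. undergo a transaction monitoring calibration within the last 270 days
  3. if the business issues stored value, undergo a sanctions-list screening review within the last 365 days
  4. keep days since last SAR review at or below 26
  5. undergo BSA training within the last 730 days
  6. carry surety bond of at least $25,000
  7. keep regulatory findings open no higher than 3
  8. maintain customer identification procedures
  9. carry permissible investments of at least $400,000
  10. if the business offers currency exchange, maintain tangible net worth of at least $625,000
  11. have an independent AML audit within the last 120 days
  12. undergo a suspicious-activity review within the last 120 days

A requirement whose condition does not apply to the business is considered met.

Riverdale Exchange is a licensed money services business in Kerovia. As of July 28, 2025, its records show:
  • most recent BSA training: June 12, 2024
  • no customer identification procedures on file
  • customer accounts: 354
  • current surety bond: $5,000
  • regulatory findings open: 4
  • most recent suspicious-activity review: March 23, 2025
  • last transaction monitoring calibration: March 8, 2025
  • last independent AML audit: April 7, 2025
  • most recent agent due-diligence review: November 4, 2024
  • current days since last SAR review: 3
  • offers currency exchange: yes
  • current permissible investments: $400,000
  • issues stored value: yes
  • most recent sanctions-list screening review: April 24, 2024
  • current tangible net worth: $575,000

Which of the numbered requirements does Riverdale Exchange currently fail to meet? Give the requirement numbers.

3, 6, 7, 8, 10, 12

1. agent due-diligence review 266 days ago vs limit 270 → met
2. transaction monitoring calibration 142 days ago vs limit 270 → met
3. condition 'issues stored value' holds; sanctions-list screening review 460 days ago vs limit 365 → not met
4. days since last SAR review 3 ≤ 26 → met
5. BSA training 411 days ago vs limit 730 → met
6. surety bond $5,000 < $25,000 → not met
7. regulatory findings open 4 > 3 → not met
8. customer identification procedures absent → not met
9. permissible investments $400,000 ≥ $400,000 → met
10. condition 'offers currency exchange' holds; tangible net worth $575,000 < $625,000 → not met
11. independent AML audit 112 days ago vs limit 120 → met
12. suspicious-activity review 127 days ago vs limit 120 → not met
Not met: 3, 6, 7, 8, 10, 12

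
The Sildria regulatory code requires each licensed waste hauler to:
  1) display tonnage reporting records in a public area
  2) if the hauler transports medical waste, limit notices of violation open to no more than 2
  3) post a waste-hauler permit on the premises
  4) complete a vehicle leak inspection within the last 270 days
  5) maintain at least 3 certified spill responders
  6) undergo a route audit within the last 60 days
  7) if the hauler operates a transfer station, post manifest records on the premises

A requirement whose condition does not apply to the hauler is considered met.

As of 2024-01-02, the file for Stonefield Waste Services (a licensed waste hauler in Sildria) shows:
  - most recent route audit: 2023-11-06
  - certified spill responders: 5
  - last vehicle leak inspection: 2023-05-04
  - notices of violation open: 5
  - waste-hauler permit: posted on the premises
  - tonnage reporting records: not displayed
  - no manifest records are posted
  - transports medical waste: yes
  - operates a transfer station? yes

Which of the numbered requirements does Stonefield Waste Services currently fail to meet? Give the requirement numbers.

1, 2, 7

1. tonnage reporting records absent → not met
2. condition 'transports medical waste' holds; notices of violation open 5 > 2 → not met
3. waste-hauler permit present → met
4. vehicle leak inspection 243 days ago vs limit 270 → met
5. certified spill responders 5 ≥ 3 → met
6. route audit 57 days ago vs limit 60 → met
7. condition 'operates a transfer station' holds; manifest records absent → not met
Not met: 1, 2, 7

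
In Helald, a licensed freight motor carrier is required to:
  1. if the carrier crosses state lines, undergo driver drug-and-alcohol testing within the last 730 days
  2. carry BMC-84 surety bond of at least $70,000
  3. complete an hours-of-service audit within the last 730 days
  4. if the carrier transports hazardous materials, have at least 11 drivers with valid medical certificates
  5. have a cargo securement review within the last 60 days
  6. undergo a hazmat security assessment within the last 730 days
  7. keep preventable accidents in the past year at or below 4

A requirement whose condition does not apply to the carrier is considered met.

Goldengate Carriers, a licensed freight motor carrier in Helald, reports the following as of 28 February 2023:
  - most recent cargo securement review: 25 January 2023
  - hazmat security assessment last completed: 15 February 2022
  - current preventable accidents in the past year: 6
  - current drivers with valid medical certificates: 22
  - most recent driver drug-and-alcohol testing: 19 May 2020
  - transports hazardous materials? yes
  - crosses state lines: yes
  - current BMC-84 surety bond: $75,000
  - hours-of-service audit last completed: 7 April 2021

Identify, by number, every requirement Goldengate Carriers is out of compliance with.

1. condition 'crosses state lines' holds; driver drug-and-alcohol testing 1015 days ago vs limit 730 → not met
2. BMC-84 surety bond $75,000 ≥ $70,000 → met
3. hours-of-service audit 692 days ago vs limit 730 → met
4. condition 'transports hazardous materials' holds; drivers with valid medical certificates 22 ≥ 11 → met
5. cargo securement review 34 days ago vs limit 60 → met
6. hazmat security assessment 378 days ago vs limit 730 → met
7. preventable accidents in the past year 6 > 4 → not met
Not met: 1, 7

1, 7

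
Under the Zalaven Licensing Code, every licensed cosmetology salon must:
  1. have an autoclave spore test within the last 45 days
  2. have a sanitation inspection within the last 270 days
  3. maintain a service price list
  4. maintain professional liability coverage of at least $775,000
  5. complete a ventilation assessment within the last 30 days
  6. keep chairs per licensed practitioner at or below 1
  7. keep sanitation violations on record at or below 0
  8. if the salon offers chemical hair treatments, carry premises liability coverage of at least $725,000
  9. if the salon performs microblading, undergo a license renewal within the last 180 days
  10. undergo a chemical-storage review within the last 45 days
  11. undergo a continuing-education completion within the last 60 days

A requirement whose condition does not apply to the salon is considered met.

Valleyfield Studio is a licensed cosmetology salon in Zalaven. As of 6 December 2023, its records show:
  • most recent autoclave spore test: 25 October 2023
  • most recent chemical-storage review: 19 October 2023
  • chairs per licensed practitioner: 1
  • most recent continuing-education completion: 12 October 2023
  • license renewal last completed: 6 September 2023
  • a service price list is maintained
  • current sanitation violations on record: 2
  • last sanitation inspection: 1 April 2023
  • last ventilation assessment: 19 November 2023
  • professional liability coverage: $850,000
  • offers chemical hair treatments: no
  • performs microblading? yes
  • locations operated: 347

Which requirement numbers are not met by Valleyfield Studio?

1. autoclave spore test 42 days ago vs limit 45 → met
2. sanitation inspection 249 days ago vs limit 270 → met
3. service price list present → met
4. professional liability coverage $850,000 ≥ $775,000 → met
5. ventilation assessment 17 days ago vs limit 30 → met
6. chairs per licensed practitioner 1 ≤ 1 → met
7. sanitation violations on record 2 > 0 → not met
8. condition 'offers chemical hair treatments' does not hold → requirement n/a → met
9. condition 'performs microblading' holds; license renewal 91 days ago vs limit 180 → met
10. chemical-storage review 48 days ago vs limit 45 → not met
11. continuing-education completion 55 days ago vs limit 60 → met
Not met: 7, 10

7, 10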